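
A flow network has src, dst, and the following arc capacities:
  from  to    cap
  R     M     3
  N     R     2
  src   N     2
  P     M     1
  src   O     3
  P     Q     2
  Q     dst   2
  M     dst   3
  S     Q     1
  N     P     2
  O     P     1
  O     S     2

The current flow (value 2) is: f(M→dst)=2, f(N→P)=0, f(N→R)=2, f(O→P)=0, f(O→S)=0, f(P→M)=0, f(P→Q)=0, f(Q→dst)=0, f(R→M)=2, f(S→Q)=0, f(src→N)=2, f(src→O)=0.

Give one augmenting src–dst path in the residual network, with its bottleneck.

Residual along src→O→P→M→dst: src→O: 3, O→P: 1, P→M: 1, M→dst: 1.
Bottleneck = min = 1.

src→O→P→M→dst, bottleneck 1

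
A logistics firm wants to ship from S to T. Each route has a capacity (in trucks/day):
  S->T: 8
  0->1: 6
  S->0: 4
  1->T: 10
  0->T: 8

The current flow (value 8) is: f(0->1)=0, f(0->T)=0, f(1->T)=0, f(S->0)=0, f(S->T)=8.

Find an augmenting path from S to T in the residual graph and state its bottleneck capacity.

Residual along S->0->T: S->0: 4, 0->T: 8.
Bottleneck = min = 4.

S->0->T, bottleneck 4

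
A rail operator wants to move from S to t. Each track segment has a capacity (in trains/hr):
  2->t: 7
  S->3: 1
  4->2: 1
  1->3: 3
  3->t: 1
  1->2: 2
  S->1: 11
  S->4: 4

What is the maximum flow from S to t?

4

Augment S->3->t: bottleneck 1. Total 1.
Augment S->4->2->t: bottleneck 1. Total 2.
Augment S->1->2->t: bottleneck 2. Total 4.
No augmenting path remains in the residual graph.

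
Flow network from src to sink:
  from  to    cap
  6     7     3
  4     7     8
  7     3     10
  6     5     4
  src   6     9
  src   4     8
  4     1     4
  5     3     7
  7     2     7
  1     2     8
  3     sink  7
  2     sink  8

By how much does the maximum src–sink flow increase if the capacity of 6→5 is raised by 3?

0

Original max flow = 15.
Even with extra capacity on 6→5, another cut of capacity 15 remains binding.
New max flow = 15. Increase = 0.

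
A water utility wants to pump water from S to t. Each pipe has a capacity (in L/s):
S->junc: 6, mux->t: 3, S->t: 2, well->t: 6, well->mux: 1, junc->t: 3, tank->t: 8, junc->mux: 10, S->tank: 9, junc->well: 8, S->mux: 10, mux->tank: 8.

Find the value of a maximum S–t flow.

Augment S->t: bottleneck 2. Total 2.
Augment S->junc->t: bottleneck 3. Total 5.
Augment S->mux->t: bottleneck 3. Total 8.
Augment S->tank->t: bottleneck 8. Total 16.
Augment S->junc->well->t: bottleneck 3. Total 19.
No augmenting path remains in the residual graph.

19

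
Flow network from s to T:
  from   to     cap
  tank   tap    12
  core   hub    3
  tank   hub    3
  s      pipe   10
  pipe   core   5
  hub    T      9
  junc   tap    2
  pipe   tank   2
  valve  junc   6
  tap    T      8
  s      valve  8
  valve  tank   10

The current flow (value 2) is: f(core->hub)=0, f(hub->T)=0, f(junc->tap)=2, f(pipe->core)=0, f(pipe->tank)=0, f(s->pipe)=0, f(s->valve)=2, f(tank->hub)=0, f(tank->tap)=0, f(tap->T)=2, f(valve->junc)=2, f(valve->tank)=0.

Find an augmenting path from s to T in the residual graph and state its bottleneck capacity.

s->valve->tank->tap->T, bottleneck 6

Residual along s->valve->tank->tap->T: s->valve: 6, valve->tank: 10, tank->tap: 12, tap->T: 6.
Bottleneck = min = 6.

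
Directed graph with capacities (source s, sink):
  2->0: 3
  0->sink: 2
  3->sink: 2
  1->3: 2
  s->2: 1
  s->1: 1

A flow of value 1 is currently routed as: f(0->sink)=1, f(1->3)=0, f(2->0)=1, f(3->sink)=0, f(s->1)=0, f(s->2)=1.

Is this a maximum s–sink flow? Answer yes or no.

Residual path s->1->3->sink has bottleneck 1 > 0.
Pushing 1 along it raises the flow to 2, so the given flow is not maximum.

No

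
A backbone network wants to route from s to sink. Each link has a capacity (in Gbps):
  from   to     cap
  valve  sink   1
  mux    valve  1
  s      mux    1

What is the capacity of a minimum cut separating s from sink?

1

Max flow = 1 (via 1 augmenting path).
In the residual at optimum, the set reachable from s is {s}.
Cut edges: s→mux (cap 1). Sum = 1.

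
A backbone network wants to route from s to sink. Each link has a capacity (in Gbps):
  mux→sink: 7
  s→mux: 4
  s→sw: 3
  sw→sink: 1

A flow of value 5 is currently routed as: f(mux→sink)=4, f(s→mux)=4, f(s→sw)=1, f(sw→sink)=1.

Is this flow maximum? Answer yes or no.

Yes

Residual reachable from s: {s, sw}; sink is not reachable.
Saturated cut: s→mux, sw→sink with total capacity 5 = current flow value. Flow is maximum.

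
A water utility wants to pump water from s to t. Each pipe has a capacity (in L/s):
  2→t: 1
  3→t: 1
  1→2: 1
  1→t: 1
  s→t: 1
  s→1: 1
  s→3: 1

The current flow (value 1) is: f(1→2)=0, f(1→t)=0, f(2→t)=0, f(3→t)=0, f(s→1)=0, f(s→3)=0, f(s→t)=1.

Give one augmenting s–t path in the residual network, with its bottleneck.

s→3→t, bottleneck 1

Residual along s→3→t: s→3: 1, 3→t: 1.
Bottleneck = min = 1.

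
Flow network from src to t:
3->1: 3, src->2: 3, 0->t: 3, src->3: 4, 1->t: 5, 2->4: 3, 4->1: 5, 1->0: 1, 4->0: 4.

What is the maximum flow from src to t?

Augment src->3->1->t: bottleneck 3. Total 3.
Augment src->2->4->1->t: bottleneck 2. Total 5.
Augment src->2->4->0->t: bottleneck 1. Total 6.
No augmenting path remains in the residual graph.

6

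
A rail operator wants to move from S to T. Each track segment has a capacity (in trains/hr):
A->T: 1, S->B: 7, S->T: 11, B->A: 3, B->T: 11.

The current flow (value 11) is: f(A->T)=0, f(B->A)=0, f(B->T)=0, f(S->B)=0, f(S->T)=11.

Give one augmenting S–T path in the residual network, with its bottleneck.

S->B->T, bottleneck 7

Residual along S->B->T: S->B: 7, B->T: 11.
Bottleneck = min = 7.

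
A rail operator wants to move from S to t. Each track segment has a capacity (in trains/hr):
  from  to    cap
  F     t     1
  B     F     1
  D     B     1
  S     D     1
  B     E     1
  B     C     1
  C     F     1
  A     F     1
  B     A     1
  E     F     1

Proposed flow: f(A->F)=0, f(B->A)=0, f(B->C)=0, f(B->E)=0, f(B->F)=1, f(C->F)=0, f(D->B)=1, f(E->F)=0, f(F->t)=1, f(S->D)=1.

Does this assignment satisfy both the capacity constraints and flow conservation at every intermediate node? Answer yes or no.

Yes

Every edge has 0 ≤ f(e) ≤ cap(e).
At each intermediate node, inflow equals outflow.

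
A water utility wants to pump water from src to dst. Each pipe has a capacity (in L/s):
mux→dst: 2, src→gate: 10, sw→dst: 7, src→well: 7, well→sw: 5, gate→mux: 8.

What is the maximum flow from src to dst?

7

Augment src→well→sw→dst: bottleneck 5. Total 5.
Augment src→gate→mux→dst: bottleneck 2. Total 7.
No augmenting path remains in the residual graph.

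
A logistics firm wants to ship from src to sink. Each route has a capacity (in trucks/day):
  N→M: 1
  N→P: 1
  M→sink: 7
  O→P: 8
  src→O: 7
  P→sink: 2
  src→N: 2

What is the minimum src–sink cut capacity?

Max flow = 3 (via 3 augmenting paths).
In the residual at optimum, the set reachable from src is {N, O, P, src}.
Cut edges: N→M (cap 1), P→sink (cap 2). Sum = 3.

3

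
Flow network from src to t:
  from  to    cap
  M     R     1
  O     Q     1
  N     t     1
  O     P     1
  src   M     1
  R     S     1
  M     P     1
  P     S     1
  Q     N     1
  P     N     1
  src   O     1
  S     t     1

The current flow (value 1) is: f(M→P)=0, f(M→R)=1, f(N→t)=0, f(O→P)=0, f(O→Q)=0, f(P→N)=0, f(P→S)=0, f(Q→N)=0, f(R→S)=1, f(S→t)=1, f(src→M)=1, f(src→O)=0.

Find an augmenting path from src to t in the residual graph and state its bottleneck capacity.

Residual along src→O→P→N→t: src→O: 1, O→P: 1, P→N: 1, N→t: 1.
Bottleneck = min = 1.

src→O→P→N→t, bottleneck 1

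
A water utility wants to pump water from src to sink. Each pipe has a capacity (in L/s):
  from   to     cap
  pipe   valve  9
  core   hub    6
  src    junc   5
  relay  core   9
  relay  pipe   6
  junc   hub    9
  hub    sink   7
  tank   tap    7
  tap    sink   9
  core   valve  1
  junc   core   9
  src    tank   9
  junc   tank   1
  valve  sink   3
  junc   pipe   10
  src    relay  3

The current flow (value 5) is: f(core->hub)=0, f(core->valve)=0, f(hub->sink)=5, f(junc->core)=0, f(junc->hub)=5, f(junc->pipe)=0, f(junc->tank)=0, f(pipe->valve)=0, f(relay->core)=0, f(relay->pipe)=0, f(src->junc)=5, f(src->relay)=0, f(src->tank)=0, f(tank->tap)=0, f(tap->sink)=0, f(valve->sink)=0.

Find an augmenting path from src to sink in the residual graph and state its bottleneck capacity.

Residual along src->tank->tap->sink: src->tank: 9, tank->tap: 7, tap->sink: 9.
Bottleneck = min = 7.

src->tank->tap->sink, bottleneck 7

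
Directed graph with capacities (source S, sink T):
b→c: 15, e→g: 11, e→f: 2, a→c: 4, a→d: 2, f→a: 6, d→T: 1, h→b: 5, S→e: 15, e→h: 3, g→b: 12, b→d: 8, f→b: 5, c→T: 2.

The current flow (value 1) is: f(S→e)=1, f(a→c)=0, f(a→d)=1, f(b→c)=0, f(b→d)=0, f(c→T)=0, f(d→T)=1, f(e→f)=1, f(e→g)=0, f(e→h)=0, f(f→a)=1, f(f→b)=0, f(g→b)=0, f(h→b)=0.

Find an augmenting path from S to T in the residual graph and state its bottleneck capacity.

S→e→f→a→c→T, bottleneck 1

Residual along S→e→f→a→c→T: S→e: 14, e→f: 1, f→a: 5, a→c: 4, c→T: 2.
Bottleneck = min = 1.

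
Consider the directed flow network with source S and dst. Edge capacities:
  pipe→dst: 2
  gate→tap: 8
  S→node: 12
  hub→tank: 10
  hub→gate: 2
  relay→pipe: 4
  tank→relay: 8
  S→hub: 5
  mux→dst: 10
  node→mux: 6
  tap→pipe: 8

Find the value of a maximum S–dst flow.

Augment S→node→mux→dst: bottleneck 6. Total 6.
Augment S→hub→gate→tap→pipe→dst: bottleneck 2. Total 8.
No augmenting path remains in the residual graph.

8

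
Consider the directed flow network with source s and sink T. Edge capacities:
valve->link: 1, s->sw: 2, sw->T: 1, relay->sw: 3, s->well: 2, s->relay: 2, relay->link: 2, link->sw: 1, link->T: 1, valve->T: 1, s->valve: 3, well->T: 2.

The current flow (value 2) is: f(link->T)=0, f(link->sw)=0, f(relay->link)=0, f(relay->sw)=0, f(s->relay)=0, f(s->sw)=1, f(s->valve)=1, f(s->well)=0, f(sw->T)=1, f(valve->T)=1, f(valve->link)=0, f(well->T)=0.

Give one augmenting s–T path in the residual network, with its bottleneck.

Residual along s->well->T: s->well: 2, well->T: 2.
Bottleneck = min = 2.

s->well->T, bottleneck 2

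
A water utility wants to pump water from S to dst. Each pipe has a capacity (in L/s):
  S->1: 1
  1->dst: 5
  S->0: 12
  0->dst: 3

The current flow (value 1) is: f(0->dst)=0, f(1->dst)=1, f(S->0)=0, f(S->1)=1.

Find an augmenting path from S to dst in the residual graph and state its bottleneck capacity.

Residual along S->0->dst: S->0: 12, 0->dst: 3.
Bottleneck = min = 3.

S->0->dst, bottleneck 3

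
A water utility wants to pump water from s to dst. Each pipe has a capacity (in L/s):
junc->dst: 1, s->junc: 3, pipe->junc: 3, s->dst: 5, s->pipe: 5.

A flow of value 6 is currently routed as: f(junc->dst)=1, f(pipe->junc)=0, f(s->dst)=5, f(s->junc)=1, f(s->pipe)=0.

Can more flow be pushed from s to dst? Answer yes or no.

No

Residual reachable from s: {junc, pipe, s}; dst is not reachable.
Saturated cut: s->dst, junc->dst with total capacity 6 = current flow value. Flow is maximum.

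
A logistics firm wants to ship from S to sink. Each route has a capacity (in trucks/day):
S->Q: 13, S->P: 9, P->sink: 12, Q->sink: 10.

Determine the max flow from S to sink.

19

Augment S->Q->sink: bottleneck 10. Total 10.
Augment S->P->sink: bottleneck 9. Total 19.
No augmenting path remains in the residual graph.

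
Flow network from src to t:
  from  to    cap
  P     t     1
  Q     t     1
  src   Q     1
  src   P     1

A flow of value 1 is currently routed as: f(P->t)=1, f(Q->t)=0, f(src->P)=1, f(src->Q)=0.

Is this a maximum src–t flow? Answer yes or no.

No

Residual path src->Q->t has bottleneck 1 > 0.
Pushing 1 along it raises the flow to 2, so the given flow is not maximum.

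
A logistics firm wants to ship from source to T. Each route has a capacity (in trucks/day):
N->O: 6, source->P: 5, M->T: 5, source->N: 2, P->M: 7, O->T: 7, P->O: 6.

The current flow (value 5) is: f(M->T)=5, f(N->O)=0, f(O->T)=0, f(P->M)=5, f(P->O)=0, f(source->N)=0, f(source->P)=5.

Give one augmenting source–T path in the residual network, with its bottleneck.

Residual along source->N->O->T: source->N: 2, N->O: 6, O->T: 7.
Bottleneck = min = 2.

source->N->O->T, bottleneck 2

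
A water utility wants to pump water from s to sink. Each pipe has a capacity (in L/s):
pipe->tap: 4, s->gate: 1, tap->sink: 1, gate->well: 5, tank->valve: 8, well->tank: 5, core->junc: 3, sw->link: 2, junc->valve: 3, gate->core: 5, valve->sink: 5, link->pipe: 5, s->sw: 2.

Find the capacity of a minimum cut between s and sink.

2

Max flow = 2 (via 2 augmenting paths).
In the residual at optimum, the set reachable from s is {link, pipe, s, sw, tap}.
Cut edges: s->gate (cap 1), tap->sink (cap 1). Sum = 2.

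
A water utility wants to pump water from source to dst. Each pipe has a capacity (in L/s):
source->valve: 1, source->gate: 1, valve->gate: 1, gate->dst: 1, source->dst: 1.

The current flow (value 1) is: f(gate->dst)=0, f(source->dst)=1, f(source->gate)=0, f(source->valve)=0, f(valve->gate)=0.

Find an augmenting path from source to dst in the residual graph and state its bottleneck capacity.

source->gate->dst, bottleneck 1

Residual along source->gate->dst: source->gate: 1, gate->dst: 1.
Bottleneck = min = 1.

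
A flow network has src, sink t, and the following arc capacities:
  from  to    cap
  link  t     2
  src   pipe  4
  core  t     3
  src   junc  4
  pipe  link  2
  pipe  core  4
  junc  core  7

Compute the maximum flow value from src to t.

5

Augment src→pipe→link→t: bottleneck 2. Total 2.
Augment src→pipe→core→t: bottleneck 2. Total 4.
Augment src→junc→core→t: bottleneck 1. Total 5.
No augmenting path remains in the residual graph.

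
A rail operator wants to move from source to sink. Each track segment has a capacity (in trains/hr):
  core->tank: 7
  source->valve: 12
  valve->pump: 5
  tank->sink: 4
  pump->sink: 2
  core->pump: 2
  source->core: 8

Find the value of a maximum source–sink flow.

Augment source->core->pump->sink: bottleneck 2. Total 2.
Augment source->core->tank->sink: bottleneck 4. Total 6.
No augmenting path remains in the residual graph.

6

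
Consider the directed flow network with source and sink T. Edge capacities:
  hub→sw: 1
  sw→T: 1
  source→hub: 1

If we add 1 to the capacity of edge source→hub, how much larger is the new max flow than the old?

0

Original max flow = 1.
Even with extra capacity on source→hub, another cut of capacity 1 remains binding.
New max flow = 1. Increase = 0.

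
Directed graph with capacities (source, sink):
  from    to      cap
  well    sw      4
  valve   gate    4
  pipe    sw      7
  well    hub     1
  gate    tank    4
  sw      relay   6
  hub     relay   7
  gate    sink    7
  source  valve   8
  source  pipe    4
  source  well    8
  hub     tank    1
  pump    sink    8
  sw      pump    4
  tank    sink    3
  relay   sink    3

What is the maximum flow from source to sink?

Augment source→valve→gate→sink: bottleneck 4. Total 4.
Augment source→pipe→sw→pump→sink: bottleneck 4. Total 8.
Augment source→well→sw→relay→sink: bottleneck 3. Total 11.
Augment source→well→hub→tank→sink: bottleneck 1. Total 12.
No augmenting path remains in the residual graph.

12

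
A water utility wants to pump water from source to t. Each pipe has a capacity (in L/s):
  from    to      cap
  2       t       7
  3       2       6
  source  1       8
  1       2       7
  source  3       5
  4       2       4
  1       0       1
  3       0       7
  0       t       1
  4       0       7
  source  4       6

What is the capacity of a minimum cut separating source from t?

8

Max flow = 8 (via 3 augmenting paths).
In the residual at optimum, the set reachable from source is {0, 1, 2, 3, 4, source}.
Cut edges: 2→t (cap 7), 0→t (cap 1). Sum = 8.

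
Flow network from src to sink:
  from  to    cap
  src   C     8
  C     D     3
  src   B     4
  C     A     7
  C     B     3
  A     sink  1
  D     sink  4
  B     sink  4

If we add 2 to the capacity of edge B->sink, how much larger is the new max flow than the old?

Original max flow = 8.
After raising cap(B->sink), augmenting paths through that edge carry 2 more units.
New max flow = 10. Increase = 2.

2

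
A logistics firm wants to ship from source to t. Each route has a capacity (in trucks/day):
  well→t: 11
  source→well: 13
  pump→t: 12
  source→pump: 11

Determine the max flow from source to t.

Augment source→pump→t: bottleneck 11. Total 11.
Augment source→well→t: bottleneck 11. Total 22.
No augmenting path remains in the residual graph.

22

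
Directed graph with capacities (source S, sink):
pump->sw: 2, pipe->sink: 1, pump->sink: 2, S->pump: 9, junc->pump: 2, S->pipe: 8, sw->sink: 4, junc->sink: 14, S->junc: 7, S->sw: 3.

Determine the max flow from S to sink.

Augment S->junc->sink: bottleneck 7. Total 7.
Augment S->pump->sink: bottleneck 2. Total 9.
Augment S->sw->sink: bottleneck 3. Total 12.
Augment S->pipe->sink: bottleneck 1. Total 13.
Augment S->pump->sw->sink: bottleneck 1. Total 14.
No augmenting path remains in the residual graph.

14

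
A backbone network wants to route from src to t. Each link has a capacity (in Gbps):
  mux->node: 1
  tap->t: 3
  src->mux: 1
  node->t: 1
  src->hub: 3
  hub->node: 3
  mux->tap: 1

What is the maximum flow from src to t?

2

Augment src->mux->tap->t: bottleneck 1. Total 1.
Augment src->hub->node->t: bottleneck 1. Total 2.
No augmenting path remains in the residual graph.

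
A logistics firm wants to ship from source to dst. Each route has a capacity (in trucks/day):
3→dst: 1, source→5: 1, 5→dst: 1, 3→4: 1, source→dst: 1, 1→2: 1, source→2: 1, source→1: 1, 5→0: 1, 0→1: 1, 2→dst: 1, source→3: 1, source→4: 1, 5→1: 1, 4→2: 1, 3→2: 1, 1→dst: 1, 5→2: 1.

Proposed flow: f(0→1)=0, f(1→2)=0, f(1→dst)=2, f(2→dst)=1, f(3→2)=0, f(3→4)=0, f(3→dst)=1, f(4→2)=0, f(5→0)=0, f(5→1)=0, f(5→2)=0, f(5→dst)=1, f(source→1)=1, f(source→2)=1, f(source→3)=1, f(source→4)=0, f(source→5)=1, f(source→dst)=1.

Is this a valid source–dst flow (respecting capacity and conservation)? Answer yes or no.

Capacity violated on 1→dst: flow 2 > capacity 1.

No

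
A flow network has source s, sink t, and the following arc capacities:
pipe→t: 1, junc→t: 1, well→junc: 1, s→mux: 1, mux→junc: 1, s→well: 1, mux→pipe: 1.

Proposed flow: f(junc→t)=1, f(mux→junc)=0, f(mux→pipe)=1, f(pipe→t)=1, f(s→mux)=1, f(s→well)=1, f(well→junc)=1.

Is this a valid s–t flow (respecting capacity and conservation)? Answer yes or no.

Every edge has 0 ≤ f(e) ≤ cap(e).
At each intermediate node, inflow equals outflow.

Yes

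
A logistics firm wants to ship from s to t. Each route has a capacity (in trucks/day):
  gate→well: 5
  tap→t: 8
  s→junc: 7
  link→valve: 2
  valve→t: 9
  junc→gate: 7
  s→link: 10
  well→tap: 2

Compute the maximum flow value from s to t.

Augment s→link→valve→t: bottleneck 2. Total 2.
Augment s→junc→gate→well→tap→t: bottleneck 2. Total 4.
No augmenting path remains in the residual graph.

4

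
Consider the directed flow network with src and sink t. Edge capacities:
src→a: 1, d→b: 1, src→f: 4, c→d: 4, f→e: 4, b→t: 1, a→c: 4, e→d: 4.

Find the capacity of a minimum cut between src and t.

Max flow = 1 (via 1 augmenting path).
In the residual at optimum, the set reachable from src is {a, c, d, e, f, src}.
Cut edges: d→b (cap 1). Sum = 1.

1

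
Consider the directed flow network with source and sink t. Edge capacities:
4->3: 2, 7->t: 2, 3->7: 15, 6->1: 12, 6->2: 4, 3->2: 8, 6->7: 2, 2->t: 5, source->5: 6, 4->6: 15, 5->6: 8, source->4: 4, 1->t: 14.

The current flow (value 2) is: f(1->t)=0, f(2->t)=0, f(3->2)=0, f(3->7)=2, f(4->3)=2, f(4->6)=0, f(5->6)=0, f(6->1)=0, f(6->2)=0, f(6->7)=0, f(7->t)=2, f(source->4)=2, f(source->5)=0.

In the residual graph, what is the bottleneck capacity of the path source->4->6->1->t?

Residual capacities along the path: source->4: 2, 4->6: 15, 6->1: 12, 1->t: 14.
Minimum is 2.

2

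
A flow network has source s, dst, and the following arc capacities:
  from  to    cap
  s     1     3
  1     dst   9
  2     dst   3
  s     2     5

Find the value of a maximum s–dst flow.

6

Augment s->1->dst: bottleneck 3. Total 3.
Augment s->2->dst: bottleneck 3. Total 6.
No augmenting path remains in the residual graph.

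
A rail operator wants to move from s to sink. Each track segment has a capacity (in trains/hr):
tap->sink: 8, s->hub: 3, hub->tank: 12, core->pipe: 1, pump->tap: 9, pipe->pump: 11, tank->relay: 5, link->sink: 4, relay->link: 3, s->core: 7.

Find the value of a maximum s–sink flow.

Augment s->hub->tank->relay->link->sink: bottleneck 3. Total 3.
Augment s->core->pipe->pump->tap->sink: bottleneck 1. Total 4.
No augmenting path remains in the residual graph.

4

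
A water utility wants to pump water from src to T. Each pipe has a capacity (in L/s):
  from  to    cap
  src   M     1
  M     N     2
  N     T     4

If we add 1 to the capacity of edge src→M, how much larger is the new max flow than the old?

Original max flow = 1.
After raising cap(src→M), augmenting paths through that edge carry 1 more unit.
New max flow = 2. Increase = 1.

1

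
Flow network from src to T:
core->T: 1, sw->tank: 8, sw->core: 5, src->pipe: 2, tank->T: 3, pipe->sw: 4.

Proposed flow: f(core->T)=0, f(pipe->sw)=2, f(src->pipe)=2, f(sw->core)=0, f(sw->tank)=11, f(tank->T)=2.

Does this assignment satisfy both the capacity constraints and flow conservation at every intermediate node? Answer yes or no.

No

Capacity violated on sw->tank: flow 11 > capacity 8.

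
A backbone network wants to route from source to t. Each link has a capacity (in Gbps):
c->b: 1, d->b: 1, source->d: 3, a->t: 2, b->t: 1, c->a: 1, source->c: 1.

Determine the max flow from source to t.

Augment source->d->b->t: bottleneck 1. Total 1.
Augment source->c->a->t: bottleneck 1. Total 2.
No augmenting path remains in the residual graph.

2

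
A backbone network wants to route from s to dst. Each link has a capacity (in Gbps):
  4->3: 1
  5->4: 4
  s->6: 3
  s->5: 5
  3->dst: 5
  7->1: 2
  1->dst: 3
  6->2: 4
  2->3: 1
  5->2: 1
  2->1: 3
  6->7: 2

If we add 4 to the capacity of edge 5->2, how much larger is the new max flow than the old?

Original max flow = 5.
Even with extra capacity on 5->2, another cut of capacity 5 remains binding.
New max flow = 5. Increase = 0.

0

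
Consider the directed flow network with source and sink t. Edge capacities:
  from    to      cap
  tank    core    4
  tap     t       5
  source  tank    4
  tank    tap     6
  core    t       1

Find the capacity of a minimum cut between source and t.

Max flow = 4 (via 1 augmenting path).
In the residual at optimum, the set reachable from source is {source}.
Cut edges: source→tank (cap 4). Sum = 4.

4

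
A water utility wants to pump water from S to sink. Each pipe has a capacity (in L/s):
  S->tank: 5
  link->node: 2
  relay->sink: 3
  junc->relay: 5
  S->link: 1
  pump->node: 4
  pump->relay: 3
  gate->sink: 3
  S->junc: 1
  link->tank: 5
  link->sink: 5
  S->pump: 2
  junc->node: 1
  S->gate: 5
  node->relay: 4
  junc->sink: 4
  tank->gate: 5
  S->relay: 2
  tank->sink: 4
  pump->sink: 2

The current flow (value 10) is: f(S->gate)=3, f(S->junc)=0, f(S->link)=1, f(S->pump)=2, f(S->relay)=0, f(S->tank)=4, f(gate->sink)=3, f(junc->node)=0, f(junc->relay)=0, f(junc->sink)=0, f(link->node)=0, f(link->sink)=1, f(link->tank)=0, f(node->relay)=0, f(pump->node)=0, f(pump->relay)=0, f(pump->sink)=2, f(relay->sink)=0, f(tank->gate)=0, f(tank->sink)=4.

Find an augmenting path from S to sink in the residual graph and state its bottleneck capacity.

S->junc->sink, bottleneck 1

Residual along S->junc->sink: S->junc: 1, junc->sink: 4.
Bottleneck = min = 1.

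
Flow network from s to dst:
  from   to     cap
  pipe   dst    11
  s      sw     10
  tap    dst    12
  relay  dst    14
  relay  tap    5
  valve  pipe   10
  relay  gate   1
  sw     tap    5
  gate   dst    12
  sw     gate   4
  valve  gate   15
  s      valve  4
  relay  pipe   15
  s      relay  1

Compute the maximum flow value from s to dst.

14

Augment s→relay→dst: bottleneck 1. Total 1.
Augment s→sw→gate→dst: bottleneck 4. Total 5.
Augment s→sw→tap→dst: bottleneck 5. Total 10.
Augment s→valve→pipe→dst: bottleneck 4. Total 14.
No augmenting path remains in the residual graph.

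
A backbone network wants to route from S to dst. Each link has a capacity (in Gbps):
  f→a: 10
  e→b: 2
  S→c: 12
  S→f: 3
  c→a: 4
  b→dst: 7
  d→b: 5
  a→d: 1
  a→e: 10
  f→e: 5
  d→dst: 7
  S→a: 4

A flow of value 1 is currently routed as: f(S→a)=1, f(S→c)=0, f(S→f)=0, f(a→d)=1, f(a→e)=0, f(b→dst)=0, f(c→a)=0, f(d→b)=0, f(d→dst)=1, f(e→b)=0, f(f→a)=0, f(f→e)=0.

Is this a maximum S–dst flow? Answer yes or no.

No

Residual path S→f→e→b→dst has bottleneck 2 > 0.
Pushing 2 along it raises the flow to 3, so the given flow is not maximum.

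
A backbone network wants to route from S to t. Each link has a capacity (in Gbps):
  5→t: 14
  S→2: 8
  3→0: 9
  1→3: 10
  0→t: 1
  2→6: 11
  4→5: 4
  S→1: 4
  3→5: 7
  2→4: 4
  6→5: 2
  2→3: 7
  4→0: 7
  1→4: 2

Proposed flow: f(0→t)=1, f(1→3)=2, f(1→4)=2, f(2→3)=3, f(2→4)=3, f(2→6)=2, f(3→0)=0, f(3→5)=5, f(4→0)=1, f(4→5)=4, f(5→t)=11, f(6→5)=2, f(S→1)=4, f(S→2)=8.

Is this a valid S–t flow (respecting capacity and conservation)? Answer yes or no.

Every edge has 0 ≤ f(e) ≤ cap(e).
At each intermediate node, inflow equals outflow.

Yes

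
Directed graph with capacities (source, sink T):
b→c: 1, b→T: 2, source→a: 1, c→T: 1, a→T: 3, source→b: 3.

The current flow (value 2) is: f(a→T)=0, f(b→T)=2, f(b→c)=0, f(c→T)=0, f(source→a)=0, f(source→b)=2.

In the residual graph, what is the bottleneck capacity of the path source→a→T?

1

Residual capacities along the path: source→a: 1, a→T: 3.
Minimum is 1.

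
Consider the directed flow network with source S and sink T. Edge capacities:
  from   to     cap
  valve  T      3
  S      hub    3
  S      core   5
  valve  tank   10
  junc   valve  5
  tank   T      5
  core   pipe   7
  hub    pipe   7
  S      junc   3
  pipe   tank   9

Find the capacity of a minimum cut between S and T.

8

Max flow = 8 (via 2 augmenting paths).
In the residual at optimum, the set reachable from S is {S, core, hub, pipe, tank}.
Cut edges: S->junc (cap 3), tank->T (cap 5). Sum = 8.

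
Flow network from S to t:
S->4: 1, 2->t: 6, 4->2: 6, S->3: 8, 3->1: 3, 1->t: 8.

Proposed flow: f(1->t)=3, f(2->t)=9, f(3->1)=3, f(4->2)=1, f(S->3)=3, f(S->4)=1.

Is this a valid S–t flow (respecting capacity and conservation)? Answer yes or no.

No

Capacity violated on 2->t: flow 9 > capacity 6.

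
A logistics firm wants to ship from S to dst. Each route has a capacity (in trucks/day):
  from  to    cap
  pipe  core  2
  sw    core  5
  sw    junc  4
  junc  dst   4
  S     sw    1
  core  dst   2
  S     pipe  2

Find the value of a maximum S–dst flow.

3

Augment S→sw→junc→dst: bottleneck 1. Total 1.
Augment S→pipe→core→dst: bottleneck 2. Total 3.
No augmenting path remains in the residual graph.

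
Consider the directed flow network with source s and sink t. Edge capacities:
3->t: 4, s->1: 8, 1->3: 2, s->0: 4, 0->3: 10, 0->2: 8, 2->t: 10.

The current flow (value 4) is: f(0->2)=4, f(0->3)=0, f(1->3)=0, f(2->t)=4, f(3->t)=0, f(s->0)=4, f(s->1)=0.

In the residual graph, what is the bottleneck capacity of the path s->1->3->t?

Residual capacities along the path: s->1: 8, 1->3: 2, 3->t: 4.
Minimum is 2.

2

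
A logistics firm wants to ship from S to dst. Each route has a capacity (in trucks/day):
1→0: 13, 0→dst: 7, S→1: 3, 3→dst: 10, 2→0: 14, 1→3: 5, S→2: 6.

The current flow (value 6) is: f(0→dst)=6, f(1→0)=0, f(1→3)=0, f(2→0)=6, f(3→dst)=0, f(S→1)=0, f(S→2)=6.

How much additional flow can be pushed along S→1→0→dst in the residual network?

1

Residual capacities along the path: S→1: 3, 1→0: 13, 0→dst: 1.
Minimum is 1.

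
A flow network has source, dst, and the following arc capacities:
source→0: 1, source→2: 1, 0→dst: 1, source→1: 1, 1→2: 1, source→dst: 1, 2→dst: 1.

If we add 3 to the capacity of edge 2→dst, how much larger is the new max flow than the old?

Original max flow = 3.
After raising cap(2→dst), augmenting paths through that edge carry 1 more unit.
New max flow = 4. Increase = 1.

1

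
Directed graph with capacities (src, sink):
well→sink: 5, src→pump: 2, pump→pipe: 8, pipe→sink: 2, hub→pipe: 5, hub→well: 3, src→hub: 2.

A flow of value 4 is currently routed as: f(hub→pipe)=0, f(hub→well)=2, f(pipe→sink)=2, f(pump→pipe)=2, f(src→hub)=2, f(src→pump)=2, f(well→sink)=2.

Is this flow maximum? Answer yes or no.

Residual reachable from src: {src}; sink is not reachable.
Saturated cut: src→hub, src→pump with total capacity 4 = current flow value. Flow is maximum.

Yes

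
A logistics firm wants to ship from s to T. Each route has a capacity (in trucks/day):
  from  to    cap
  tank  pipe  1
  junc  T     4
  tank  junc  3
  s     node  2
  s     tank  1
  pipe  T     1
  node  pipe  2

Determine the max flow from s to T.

2

Augment s->tank->junc->T: bottleneck 1. Total 1.
Augment s->node->pipe->T: bottleneck 1. Total 2.
No augmenting path remains in the residual graph.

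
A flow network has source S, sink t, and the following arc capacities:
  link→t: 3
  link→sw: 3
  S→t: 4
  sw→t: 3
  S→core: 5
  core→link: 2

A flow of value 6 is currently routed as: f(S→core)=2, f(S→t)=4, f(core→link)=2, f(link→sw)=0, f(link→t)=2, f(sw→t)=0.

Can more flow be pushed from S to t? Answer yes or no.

No

Residual reachable from S: {S, core}; t is not reachable.
Saturated cut: S→t, core→link with total capacity 6 = current flow value. Flow is maximum.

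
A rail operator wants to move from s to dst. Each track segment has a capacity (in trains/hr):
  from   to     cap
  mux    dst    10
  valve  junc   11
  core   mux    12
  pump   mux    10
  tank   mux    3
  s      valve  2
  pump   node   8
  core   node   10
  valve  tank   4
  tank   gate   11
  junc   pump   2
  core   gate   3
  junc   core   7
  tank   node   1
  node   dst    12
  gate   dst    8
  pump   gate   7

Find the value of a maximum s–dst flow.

Augment s->valve->tank->mux->dst: bottleneck 2. Total 2.
No augmenting path remains in the residual graph.

2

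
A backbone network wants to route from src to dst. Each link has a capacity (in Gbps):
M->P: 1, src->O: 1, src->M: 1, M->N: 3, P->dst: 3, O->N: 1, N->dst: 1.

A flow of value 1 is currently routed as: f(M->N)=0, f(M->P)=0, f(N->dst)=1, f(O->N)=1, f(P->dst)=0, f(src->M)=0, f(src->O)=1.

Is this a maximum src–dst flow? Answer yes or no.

No

Residual path src->M->P->dst has bottleneck 1 > 0.
Pushing 1 along it raises the flow to 2, so the given flow is not maximum.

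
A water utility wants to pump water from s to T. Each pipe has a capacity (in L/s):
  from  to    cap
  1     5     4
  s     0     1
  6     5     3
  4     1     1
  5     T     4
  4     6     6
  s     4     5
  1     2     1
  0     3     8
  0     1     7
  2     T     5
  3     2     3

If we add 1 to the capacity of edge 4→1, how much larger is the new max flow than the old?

Original max flow = 5.
After raising cap(4→1), augmenting paths through that edge carry 1 more unit.
New max flow = 6. Increase = 1.

1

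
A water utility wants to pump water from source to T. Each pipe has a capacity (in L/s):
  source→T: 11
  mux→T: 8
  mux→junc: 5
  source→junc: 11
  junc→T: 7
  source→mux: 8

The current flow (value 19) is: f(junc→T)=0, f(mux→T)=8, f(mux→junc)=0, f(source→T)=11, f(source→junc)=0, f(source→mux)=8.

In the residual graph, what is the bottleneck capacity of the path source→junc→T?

Residual capacities along the path: source→junc: 11, junc→T: 7.
Minimum is 7.

7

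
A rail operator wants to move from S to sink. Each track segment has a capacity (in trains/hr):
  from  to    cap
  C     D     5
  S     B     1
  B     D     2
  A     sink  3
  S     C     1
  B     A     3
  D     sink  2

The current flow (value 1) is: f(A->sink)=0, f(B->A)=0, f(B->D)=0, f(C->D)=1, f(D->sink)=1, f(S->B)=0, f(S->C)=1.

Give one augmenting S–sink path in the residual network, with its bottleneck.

S->B->D->sink, bottleneck 1

Residual along S->B->D->sink: S->B: 1, B->D: 2, D->sink: 1.
Bottleneck = min = 1.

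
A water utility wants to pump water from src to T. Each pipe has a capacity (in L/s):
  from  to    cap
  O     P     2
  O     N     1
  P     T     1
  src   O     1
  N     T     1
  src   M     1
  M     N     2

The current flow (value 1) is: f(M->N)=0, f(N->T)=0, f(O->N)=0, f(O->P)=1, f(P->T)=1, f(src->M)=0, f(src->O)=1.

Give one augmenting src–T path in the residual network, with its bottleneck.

Residual along src->M->N->T: src->M: 1, M->N: 2, N->T: 1.
Bottleneck = min = 1.

src->M->N->T, bottleneck 1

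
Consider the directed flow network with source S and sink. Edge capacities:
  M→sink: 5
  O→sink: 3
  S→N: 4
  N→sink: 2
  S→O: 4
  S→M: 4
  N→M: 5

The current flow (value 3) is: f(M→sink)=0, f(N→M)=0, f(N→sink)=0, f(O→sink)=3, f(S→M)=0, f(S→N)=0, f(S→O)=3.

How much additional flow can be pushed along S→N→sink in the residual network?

Residual capacities along the path: S→N: 4, N→sink: 2.
Minimum is 2.

2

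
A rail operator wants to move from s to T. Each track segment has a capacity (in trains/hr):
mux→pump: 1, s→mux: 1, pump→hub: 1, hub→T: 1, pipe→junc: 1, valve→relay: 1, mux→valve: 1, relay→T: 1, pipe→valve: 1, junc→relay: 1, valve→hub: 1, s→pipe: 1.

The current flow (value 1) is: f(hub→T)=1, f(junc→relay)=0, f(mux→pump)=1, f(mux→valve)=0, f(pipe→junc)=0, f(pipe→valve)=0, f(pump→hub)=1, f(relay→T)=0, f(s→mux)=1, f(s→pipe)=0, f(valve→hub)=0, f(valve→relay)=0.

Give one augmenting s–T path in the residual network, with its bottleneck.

Residual along s→pipe→valve→relay→T: s→pipe: 1, pipe→valve: 1, valve→relay: 1, relay→T: 1.
Bottleneck = min = 1.

s→pipe→valve→relay→T, bottleneck 1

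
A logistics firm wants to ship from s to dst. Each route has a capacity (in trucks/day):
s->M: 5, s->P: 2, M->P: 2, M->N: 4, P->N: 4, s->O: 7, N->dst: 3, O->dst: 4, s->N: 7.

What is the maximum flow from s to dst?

Augment s->N->dst: bottleneck 3. Total 3.
Augment s->O->dst: bottleneck 4. Total 7.
No augmenting path remains in the residual graph.

7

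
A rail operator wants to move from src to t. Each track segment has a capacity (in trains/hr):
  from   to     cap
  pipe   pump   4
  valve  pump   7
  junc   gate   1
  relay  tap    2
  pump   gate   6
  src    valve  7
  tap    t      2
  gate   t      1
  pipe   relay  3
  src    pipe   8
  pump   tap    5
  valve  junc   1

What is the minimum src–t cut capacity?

Max flow = 3 (via 2 augmenting paths).
In the residual at optimum, the set reachable from src is {gate, junc, pipe, pump, relay, src, tap, valve}.
Cut edges: gate->t (cap 1), tap->t (cap 2). Sum = 3.

3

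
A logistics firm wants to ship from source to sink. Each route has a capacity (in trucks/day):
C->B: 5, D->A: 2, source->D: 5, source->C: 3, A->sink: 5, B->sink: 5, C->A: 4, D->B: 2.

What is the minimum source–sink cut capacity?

7

Max flow = 7 (via 3 augmenting paths).
In the residual at optimum, the set reachable from source is {D, source}.
Cut edges: source->C (cap 3), D->A (cap 2), D->B (cap 2). Sum = 7.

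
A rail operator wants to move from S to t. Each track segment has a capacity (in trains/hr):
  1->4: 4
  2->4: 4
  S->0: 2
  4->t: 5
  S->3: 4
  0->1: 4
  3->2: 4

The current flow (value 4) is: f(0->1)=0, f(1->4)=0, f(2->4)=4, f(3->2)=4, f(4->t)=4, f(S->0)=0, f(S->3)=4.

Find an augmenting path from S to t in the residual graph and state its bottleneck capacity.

S->0->1->4->t, bottleneck 1

Residual along S->0->1->4->t: S->0: 2, 0->1: 4, 1->4: 4, 4->t: 1.
Bottleneck = min = 1.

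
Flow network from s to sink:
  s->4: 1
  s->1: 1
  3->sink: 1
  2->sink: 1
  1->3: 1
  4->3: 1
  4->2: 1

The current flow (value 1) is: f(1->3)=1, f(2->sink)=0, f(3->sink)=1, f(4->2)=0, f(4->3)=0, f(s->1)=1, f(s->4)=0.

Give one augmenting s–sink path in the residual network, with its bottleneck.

s->4->2->sink, bottleneck 1

Residual along s->4->2->sink: s->4: 1, 4->2: 1, 2->sink: 1.
Bottleneck = min = 1.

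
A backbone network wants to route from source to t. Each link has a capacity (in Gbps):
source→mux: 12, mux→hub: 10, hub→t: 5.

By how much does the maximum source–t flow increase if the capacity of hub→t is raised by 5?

Original max flow = 5.
After raising cap(hub→t), augmenting paths through that edge carry 5 more units.
New max flow = 10. Increase = 5.

5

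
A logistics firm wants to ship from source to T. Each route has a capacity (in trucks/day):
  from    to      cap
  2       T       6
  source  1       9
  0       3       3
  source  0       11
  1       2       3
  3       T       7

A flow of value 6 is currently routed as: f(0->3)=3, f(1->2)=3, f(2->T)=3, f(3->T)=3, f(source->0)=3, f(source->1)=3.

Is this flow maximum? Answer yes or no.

Residual reachable from source: {0, 1, source}; T is not reachable.
Saturated cut: 0->3, 1->2 with total capacity 6 = current flow value. Flow is maximum.

Yes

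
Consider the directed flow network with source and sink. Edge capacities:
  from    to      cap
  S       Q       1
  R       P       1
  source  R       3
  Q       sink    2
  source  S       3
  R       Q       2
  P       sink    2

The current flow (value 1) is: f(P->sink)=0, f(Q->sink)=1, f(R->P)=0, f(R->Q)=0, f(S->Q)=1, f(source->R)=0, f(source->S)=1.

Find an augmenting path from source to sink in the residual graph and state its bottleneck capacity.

source->R->Q->sink, bottleneck 1

Residual along source->R->Q->sink: source->R: 3, R->Q: 2, Q->sink: 1.
Bottleneck = min = 1.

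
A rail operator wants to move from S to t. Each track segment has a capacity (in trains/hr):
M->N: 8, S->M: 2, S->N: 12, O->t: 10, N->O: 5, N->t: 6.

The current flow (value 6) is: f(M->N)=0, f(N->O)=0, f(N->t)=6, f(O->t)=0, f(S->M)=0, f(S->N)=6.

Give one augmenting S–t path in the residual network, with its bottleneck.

Residual along S->N->O->t: S->N: 6, N->O: 5, O->t: 10.
Bottleneck = min = 5.

S->N->O->t, bottleneck 5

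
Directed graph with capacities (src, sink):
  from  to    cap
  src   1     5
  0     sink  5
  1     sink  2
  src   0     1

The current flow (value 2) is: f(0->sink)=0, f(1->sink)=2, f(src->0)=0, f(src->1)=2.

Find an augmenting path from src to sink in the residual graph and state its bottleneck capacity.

Residual along src->0->sink: src->0: 1, 0->sink: 5.
Bottleneck = min = 1.

src->0->sink, bottleneck 1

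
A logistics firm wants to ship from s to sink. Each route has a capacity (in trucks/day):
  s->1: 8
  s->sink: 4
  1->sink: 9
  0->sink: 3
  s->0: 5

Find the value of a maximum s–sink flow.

15

Augment s->sink: bottleneck 4. Total 4.
Augment s->0->sink: bottleneck 3. Total 7.
Augment s->1->sink: bottleneck 8. Total 15.
No augmenting path remains in the residual graph.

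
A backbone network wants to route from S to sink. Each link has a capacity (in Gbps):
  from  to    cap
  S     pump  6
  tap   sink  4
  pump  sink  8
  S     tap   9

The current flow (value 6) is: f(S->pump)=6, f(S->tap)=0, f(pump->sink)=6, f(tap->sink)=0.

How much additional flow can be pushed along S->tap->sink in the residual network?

4

Residual capacities along the path: S->tap: 9, tap->sink: 4.
Minimum is 4.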